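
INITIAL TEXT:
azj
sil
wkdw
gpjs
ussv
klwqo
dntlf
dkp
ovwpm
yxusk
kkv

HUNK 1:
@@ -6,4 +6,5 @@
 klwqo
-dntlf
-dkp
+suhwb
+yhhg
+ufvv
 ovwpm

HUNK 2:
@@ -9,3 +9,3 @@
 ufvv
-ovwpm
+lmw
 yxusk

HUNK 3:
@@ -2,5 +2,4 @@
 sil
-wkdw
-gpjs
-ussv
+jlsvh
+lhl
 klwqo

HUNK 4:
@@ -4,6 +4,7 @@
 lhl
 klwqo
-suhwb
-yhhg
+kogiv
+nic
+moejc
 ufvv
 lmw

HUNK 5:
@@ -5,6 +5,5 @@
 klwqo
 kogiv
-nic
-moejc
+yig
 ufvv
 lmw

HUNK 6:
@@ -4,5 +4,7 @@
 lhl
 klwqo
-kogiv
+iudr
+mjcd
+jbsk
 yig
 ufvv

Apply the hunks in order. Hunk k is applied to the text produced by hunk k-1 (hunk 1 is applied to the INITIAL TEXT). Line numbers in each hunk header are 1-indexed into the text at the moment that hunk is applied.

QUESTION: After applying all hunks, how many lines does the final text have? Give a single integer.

Answer: 13

Derivation:
Hunk 1: at line 6 remove [dntlf,dkp] add [suhwb,yhhg,ufvv] -> 12 lines: azj sil wkdw gpjs ussv klwqo suhwb yhhg ufvv ovwpm yxusk kkv
Hunk 2: at line 9 remove [ovwpm] add [lmw] -> 12 lines: azj sil wkdw gpjs ussv klwqo suhwb yhhg ufvv lmw yxusk kkv
Hunk 3: at line 2 remove [wkdw,gpjs,ussv] add [jlsvh,lhl] -> 11 lines: azj sil jlsvh lhl klwqo suhwb yhhg ufvv lmw yxusk kkv
Hunk 4: at line 4 remove [suhwb,yhhg] add [kogiv,nic,moejc] -> 12 lines: azj sil jlsvh lhl klwqo kogiv nic moejc ufvv lmw yxusk kkv
Hunk 5: at line 5 remove [nic,moejc] add [yig] -> 11 lines: azj sil jlsvh lhl klwqo kogiv yig ufvv lmw yxusk kkv
Hunk 6: at line 4 remove [kogiv] add [iudr,mjcd,jbsk] -> 13 lines: azj sil jlsvh lhl klwqo iudr mjcd jbsk yig ufvv lmw yxusk kkv
Final line count: 13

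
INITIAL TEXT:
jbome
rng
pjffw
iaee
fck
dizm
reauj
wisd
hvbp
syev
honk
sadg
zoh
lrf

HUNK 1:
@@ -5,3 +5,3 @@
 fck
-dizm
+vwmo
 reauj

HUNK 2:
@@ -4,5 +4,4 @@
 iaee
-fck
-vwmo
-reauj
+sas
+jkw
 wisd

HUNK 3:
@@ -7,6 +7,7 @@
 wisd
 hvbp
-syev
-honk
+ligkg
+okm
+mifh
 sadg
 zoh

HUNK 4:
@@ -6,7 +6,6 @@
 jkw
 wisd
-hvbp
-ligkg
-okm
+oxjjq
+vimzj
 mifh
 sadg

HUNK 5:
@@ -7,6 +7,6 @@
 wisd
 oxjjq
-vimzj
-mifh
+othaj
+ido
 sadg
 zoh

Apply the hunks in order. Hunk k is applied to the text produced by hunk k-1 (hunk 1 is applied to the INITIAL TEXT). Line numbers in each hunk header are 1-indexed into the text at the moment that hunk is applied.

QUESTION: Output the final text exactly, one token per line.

Answer: jbome
rng
pjffw
iaee
sas
jkw
wisd
oxjjq
othaj
ido
sadg
zoh
lrf

Derivation:
Hunk 1: at line 5 remove [dizm] add [vwmo] -> 14 lines: jbome rng pjffw iaee fck vwmo reauj wisd hvbp syev honk sadg zoh lrf
Hunk 2: at line 4 remove [fck,vwmo,reauj] add [sas,jkw] -> 13 lines: jbome rng pjffw iaee sas jkw wisd hvbp syev honk sadg zoh lrf
Hunk 3: at line 7 remove [syev,honk] add [ligkg,okm,mifh] -> 14 lines: jbome rng pjffw iaee sas jkw wisd hvbp ligkg okm mifh sadg zoh lrf
Hunk 4: at line 6 remove [hvbp,ligkg,okm] add [oxjjq,vimzj] -> 13 lines: jbome rng pjffw iaee sas jkw wisd oxjjq vimzj mifh sadg zoh lrf
Hunk 5: at line 7 remove [vimzj,mifh] add [othaj,ido] -> 13 lines: jbome rng pjffw iaee sas jkw wisd oxjjq othaj ido sadg zoh lrf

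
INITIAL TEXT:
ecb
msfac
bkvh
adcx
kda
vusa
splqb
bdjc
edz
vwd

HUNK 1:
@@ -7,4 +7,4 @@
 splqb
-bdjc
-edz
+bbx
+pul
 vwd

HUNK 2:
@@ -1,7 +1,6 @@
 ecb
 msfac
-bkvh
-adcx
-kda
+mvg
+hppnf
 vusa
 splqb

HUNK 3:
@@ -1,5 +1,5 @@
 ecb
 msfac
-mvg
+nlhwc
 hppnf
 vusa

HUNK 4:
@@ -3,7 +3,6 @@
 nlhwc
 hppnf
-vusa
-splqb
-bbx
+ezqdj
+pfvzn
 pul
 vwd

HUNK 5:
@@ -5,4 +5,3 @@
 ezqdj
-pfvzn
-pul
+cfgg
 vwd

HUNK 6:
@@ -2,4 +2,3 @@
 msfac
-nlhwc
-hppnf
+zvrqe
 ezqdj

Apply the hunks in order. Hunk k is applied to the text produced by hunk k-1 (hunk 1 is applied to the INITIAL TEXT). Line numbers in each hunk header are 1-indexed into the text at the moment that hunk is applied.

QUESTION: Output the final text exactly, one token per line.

Hunk 1: at line 7 remove [bdjc,edz] add [bbx,pul] -> 10 lines: ecb msfac bkvh adcx kda vusa splqb bbx pul vwd
Hunk 2: at line 1 remove [bkvh,adcx,kda] add [mvg,hppnf] -> 9 lines: ecb msfac mvg hppnf vusa splqb bbx pul vwd
Hunk 3: at line 1 remove [mvg] add [nlhwc] -> 9 lines: ecb msfac nlhwc hppnf vusa splqb bbx pul vwd
Hunk 4: at line 3 remove [vusa,splqb,bbx] add [ezqdj,pfvzn] -> 8 lines: ecb msfac nlhwc hppnf ezqdj pfvzn pul vwd
Hunk 5: at line 5 remove [pfvzn,pul] add [cfgg] -> 7 lines: ecb msfac nlhwc hppnf ezqdj cfgg vwd
Hunk 6: at line 2 remove [nlhwc,hppnf] add [zvrqe] -> 6 lines: ecb msfac zvrqe ezqdj cfgg vwd

Answer: ecb
msfac
zvrqe
ezqdj
cfgg
vwd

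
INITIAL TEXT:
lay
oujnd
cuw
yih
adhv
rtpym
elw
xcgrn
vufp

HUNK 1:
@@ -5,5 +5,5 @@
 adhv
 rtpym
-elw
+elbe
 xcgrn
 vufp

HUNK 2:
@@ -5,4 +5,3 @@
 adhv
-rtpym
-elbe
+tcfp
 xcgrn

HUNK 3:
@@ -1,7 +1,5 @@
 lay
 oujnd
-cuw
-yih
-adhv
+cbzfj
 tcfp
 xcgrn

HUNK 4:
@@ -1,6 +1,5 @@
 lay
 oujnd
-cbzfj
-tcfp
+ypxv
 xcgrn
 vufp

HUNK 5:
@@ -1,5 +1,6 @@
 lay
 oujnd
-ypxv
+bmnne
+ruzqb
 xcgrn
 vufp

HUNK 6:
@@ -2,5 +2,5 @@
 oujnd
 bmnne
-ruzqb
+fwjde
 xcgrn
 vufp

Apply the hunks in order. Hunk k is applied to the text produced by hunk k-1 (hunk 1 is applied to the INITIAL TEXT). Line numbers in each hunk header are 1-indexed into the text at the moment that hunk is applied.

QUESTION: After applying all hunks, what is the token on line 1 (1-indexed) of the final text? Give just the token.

Answer: lay

Derivation:
Hunk 1: at line 5 remove [elw] add [elbe] -> 9 lines: lay oujnd cuw yih adhv rtpym elbe xcgrn vufp
Hunk 2: at line 5 remove [rtpym,elbe] add [tcfp] -> 8 lines: lay oujnd cuw yih adhv tcfp xcgrn vufp
Hunk 3: at line 1 remove [cuw,yih,adhv] add [cbzfj] -> 6 lines: lay oujnd cbzfj tcfp xcgrn vufp
Hunk 4: at line 1 remove [cbzfj,tcfp] add [ypxv] -> 5 lines: lay oujnd ypxv xcgrn vufp
Hunk 5: at line 1 remove [ypxv] add [bmnne,ruzqb] -> 6 lines: lay oujnd bmnne ruzqb xcgrn vufp
Hunk 6: at line 2 remove [ruzqb] add [fwjde] -> 6 lines: lay oujnd bmnne fwjde xcgrn vufp
Final line 1: lay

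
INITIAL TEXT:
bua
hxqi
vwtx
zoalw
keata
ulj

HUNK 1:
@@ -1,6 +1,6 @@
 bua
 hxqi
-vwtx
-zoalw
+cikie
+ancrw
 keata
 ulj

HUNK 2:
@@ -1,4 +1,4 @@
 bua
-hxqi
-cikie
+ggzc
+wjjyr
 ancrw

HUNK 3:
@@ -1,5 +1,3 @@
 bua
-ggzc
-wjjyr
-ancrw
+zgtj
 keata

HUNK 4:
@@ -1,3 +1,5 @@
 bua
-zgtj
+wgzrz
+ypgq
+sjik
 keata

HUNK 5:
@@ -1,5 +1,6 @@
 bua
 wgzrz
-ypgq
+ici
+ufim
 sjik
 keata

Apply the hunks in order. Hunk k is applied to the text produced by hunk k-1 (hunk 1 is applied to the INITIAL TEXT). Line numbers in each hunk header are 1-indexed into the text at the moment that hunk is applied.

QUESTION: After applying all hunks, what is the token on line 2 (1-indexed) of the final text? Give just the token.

Hunk 1: at line 1 remove [vwtx,zoalw] add [cikie,ancrw] -> 6 lines: bua hxqi cikie ancrw keata ulj
Hunk 2: at line 1 remove [hxqi,cikie] add [ggzc,wjjyr] -> 6 lines: bua ggzc wjjyr ancrw keata ulj
Hunk 3: at line 1 remove [ggzc,wjjyr,ancrw] add [zgtj] -> 4 lines: bua zgtj keata ulj
Hunk 4: at line 1 remove [zgtj] add [wgzrz,ypgq,sjik] -> 6 lines: bua wgzrz ypgq sjik keata ulj
Hunk 5: at line 1 remove [ypgq] add [ici,ufim] -> 7 lines: bua wgzrz ici ufim sjik keata ulj
Final line 2: wgzrz

Answer: wgzrz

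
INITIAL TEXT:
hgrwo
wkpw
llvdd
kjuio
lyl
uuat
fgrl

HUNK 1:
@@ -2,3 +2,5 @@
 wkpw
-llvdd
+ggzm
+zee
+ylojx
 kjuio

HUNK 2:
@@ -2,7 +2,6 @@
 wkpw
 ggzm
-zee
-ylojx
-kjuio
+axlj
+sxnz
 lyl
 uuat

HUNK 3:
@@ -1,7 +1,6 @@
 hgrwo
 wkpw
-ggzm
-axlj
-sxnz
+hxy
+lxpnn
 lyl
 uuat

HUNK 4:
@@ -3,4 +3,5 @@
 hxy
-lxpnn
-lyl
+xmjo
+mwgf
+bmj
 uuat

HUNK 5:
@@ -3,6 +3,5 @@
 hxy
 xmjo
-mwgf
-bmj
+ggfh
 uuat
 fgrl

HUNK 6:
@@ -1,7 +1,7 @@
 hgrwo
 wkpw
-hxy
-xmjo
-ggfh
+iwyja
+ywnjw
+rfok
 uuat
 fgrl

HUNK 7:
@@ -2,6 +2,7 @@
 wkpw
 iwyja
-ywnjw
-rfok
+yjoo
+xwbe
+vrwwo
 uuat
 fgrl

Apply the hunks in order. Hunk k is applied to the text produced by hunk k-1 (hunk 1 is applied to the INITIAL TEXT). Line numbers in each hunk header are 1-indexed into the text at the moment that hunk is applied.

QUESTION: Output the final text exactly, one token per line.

Hunk 1: at line 2 remove [llvdd] add [ggzm,zee,ylojx] -> 9 lines: hgrwo wkpw ggzm zee ylojx kjuio lyl uuat fgrl
Hunk 2: at line 2 remove [zee,ylojx,kjuio] add [axlj,sxnz] -> 8 lines: hgrwo wkpw ggzm axlj sxnz lyl uuat fgrl
Hunk 3: at line 1 remove [ggzm,axlj,sxnz] add [hxy,lxpnn] -> 7 lines: hgrwo wkpw hxy lxpnn lyl uuat fgrl
Hunk 4: at line 3 remove [lxpnn,lyl] add [xmjo,mwgf,bmj] -> 8 lines: hgrwo wkpw hxy xmjo mwgf bmj uuat fgrl
Hunk 5: at line 3 remove [mwgf,bmj] add [ggfh] -> 7 lines: hgrwo wkpw hxy xmjo ggfh uuat fgrl
Hunk 6: at line 1 remove [hxy,xmjo,ggfh] add [iwyja,ywnjw,rfok] -> 7 lines: hgrwo wkpw iwyja ywnjw rfok uuat fgrl
Hunk 7: at line 2 remove [ywnjw,rfok] add [yjoo,xwbe,vrwwo] -> 8 lines: hgrwo wkpw iwyja yjoo xwbe vrwwo uuat fgrl

Answer: hgrwo
wkpw
iwyja
yjoo
xwbe
vrwwo
uuat
fgrl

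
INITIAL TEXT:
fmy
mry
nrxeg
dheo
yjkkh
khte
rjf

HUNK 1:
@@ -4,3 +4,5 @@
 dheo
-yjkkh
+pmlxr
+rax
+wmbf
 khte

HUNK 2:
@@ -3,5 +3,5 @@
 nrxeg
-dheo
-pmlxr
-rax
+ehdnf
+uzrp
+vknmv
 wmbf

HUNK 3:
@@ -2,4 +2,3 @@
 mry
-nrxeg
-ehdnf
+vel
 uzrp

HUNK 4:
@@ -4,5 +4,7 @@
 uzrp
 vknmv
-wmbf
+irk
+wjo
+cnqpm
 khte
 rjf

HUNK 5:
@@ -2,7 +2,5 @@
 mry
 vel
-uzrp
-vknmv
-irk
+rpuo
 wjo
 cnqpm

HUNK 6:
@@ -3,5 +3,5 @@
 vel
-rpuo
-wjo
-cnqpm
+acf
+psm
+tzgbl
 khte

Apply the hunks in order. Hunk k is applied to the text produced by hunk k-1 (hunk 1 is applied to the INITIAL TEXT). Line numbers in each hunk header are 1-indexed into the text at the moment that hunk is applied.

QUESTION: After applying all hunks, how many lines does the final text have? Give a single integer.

Answer: 8

Derivation:
Hunk 1: at line 4 remove [yjkkh] add [pmlxr,rax,wmbf] -> 9 lines: fmy mry nrxeg dheo pmlxr rax wmbf khte rjf
Hunk 2: at line 3 remove [dheo,pmlxr,rax] add [ehdnf,uzrp,vknmv] -> 9 lines: fmy mry nrxeg ehdnf uzrp vknmv wmbf khte rjf
Hunk 3: at line 2 remove [nrxeg,ehdnf] add [vel] -> 8 lines: fmy mry vel uzrp vknmv wmbf khte rjf
Hunk 4: at line 4 remove [wmbf] add [irk,wjo,cnqpm] -> 10 lines: fmy mry vel uzrp vknmv irk wjo cnqpm khte rjf
Hunk 5: at line 2 remove [uzrp,vknmv,irk] add [rpuo] -> 8 lines: fmy mry vel rpuo wjo cnqpm khte rjf
Hunk 6: at line 3 remove [rpuo,wjo,cnqpm] add [acf,psm,tzgbl] -> 8 lines: fmy mry vel acf psm tzgbl khte rjf
Final line count: 8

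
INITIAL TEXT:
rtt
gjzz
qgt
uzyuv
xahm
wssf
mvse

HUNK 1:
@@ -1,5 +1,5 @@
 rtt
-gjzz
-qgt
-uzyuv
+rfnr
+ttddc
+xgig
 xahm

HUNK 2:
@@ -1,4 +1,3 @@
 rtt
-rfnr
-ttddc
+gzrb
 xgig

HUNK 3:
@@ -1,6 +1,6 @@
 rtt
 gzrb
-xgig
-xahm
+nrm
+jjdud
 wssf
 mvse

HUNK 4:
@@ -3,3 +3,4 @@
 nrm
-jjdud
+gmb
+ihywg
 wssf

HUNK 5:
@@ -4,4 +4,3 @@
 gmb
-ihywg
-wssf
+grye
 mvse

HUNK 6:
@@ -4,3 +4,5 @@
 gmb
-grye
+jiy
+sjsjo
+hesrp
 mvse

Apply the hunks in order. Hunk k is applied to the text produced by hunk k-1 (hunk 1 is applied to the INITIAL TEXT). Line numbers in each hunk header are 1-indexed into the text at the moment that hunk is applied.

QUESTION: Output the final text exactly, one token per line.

Hunk 1: at line 1 remove [gjzz,qgt,uzyuv] add [rfnr,ttddc,xgig] -> 7 lines: rtt rfnr ttddc xgig xahm wssf mvse
Hunk 2: at line 1 remove [rfnr,ttddc] add [gzrb] -> 6 lines: rtt gzrb xgig xahm wssf mvse
Hunk 3: at line 1 remove [xgig,xahm] add [nrm,jjdud] -> 6 lines: rtt gzrb nrm jjdud wssf mvse
Hunk 4: at line 3 remove [jjdud] add [gmb,ihywg] -> 7 lines: rtt gzrb nrm gmb ihywg wssf mvse
Hunk 5: at line 4 remove [ihywg,wssf] add [grye] -> 6 lines: rtt gzrb nrm gmb grye mvse
Hunk 6: at line 4 remove [grye] add [jiy,sjsjo,hesrp] -> 8 lines: rtt gzrb nrm gmb jiy sjsjo hesrp mvse

Answer: rtt
gzrb
nrm
gmb
jiy
sjsjo
hesrp
mvse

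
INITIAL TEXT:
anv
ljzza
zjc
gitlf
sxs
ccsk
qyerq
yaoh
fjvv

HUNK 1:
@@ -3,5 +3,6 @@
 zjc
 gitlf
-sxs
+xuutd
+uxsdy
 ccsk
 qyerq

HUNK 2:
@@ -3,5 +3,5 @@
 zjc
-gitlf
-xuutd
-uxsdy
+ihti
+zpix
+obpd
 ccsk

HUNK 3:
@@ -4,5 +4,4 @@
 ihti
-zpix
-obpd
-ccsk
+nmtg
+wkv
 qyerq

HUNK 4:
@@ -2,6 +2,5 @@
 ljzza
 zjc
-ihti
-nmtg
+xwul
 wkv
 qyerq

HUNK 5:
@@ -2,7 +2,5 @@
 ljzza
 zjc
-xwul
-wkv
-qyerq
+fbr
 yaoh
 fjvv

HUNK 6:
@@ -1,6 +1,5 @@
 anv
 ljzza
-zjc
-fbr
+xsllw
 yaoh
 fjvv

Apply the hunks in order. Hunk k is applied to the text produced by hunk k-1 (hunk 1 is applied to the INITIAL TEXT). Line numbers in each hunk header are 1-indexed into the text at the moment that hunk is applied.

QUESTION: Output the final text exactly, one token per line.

Hunk 1: at line 3 remove [sxs] add [xuutd,uxsdy] -> 10 lines: anv ljzza zjc gitlf xuutd uxsdy ccsk qyerq yaoh fjvv
Hunk 2: at line 3 remove [gitlf,xuutd,uxsdy] add [ihti,zpix,obpd] -> 10 lines: anv ljzza zjc ihti zpix obpd ccsk qyerq yaoh fjvv
Hunk 3: at line 4 remove [zpix,obpd,ccsk] add [nmtg,wkv] -> 9 lines: anv ljzza zjc ihti nmtg wkv qyerq yaoh fjvv
Hunk 4: at line 2 remove [ihti,nmtg] add [xwul] -> 8 lines: anv ljzza zjc xwul wkv qyerq yaoh fjvv
Hunk 5: at line 2 remove [xwul,wkv,qyerq] add [fbr] -> 6 lines: anv ljzza zjc fbr yaoh fjvv
Hunk 6: at line 1 remove [zjc,fbr] add [xsllw] -> 5 lines: anv ljzza xsllw yaoh fjvv

Answer: anv
ljzza
xsllw
yaoh
fjvv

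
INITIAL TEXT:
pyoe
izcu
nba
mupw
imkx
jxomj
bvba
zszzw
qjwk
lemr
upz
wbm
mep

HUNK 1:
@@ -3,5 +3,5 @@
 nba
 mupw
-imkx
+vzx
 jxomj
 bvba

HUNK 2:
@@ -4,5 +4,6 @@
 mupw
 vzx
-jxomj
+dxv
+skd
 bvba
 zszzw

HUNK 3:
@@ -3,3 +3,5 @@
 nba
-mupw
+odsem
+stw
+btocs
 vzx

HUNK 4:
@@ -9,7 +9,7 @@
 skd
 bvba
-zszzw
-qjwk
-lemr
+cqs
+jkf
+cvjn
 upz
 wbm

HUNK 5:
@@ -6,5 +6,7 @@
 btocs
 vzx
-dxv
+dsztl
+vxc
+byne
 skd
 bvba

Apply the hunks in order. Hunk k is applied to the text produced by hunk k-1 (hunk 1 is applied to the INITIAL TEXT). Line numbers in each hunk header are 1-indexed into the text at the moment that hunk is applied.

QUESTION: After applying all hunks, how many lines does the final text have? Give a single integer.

Hunk 1: at line 3 remove [imkx] add [vzx] -> 13 lines: pyoe izcu nba mupw vzx jxomj bvba zszzw qjwk lemr upz wbm mep
Hunk 2: at line 4 remove [jxomj] add [dxv,skd] -> 14 lines: pyoe izcu nba mupw vzx dxv skd bvba zszzw qjwk lemr upz wbm mep
Hunk 3: at line 3 remove [mupw] add [odsem,stw,btocs] -> 16 lines: pyoe izcu nba odsem stw btocs vzx dxv skd bvba zszzw qjwk lemr upz wbm mep
Hunk 4: at line 9 remove [zszzw,qjwk,lemr] add [cqs,jkf,cvjn] -> 16 lines: pyoe izcu nba odsem stw btocs vzx dxv skd bvba cqs jkf cvjn upz wbm mep
Hunk 5: at line 6 remove [dxv] add [dsztl,vxc,byne] -> 18 lines: pyoe izcu nba odsem stw btocs vzx dsztl vxc byne skd bvba cqs jkf cvjn upz wbm mep
Final line count: 18

Answer: 18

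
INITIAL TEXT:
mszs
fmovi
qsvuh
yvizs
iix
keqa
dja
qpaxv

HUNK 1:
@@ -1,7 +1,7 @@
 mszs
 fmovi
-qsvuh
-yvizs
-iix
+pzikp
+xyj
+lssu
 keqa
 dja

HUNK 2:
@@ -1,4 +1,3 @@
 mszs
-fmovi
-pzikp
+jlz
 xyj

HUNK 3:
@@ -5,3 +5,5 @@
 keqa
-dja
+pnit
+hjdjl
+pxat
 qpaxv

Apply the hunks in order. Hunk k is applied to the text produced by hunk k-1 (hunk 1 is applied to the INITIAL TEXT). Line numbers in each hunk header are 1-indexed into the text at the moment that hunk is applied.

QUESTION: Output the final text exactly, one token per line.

Answer: mszs
jlz
xyj
lssu
keqa
pnit
hjdjl
pxat
qpaxv

Derivation:
Hunk 1: at line 1 remove [qsvuh,yvizs,iix] add [pzikp,xyj,lssu] -> 8 lines: mszs fmovi pzikp xyj lssu keqa dja qpaxv
Hunk 2: at line 1 remove [fmovi,pzikp] add [jlz] -> 7 lines: mszs jlz xyj lssu keqa dja qpaxv
Hunk 3: at line 5 remove [dja] add [pnit,hjdjl,pxat] -> 9 lines: mszs jlz xyj lssu keqa pnit hjdjl pxat qpaxv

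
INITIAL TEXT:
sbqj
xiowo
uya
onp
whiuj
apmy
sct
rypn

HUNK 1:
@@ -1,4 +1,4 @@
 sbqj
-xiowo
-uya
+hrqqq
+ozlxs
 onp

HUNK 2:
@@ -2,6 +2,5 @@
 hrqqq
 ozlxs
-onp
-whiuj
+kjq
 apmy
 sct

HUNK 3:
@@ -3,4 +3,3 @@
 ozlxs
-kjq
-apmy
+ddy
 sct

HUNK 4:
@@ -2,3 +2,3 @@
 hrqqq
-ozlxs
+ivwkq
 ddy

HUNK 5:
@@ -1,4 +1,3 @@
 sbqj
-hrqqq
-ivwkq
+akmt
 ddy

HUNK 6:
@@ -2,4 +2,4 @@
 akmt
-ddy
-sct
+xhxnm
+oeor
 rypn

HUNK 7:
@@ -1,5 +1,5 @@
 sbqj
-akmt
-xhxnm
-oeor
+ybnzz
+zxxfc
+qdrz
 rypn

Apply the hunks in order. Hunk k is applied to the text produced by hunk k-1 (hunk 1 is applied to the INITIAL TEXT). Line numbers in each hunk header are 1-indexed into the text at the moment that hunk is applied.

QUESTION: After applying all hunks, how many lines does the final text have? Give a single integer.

Answer: 5

Derivation:
Hunk 1: at line 1 remove [xiowo,uya] add [hrqqq,ozlxs] -> 8 lines: sbqj hrqqq ozlxs onp whiuj apmy sct rypn
Hunk 2: at line 2 remove [onp,whiuj] add [kjq] -> 7 lines: sbqj hrqqq ozlxs kjq apmy sct rypn
Hunk 3: at line 3 remove [kjq,apmy] add [ddy] -> 6 lines: sbqj hrqqq ozlxs ddy sct rypn
Hunk 4: at line 2 remove [ozlxs] add [ivwkq] -> 6 lines: sbqj hrqqq ivwkq ddy sct rypn
Hunk 5: at line 1 remove [hrqqq,ivwkq] add [akmt] -> 5 lines: sbqj akmt ddy sct rypn
Hunk 6: at line 2 remove [ddy,sct] add [xhxnm,oeor] -> 5 lines: sbqj akmt xhxnm oeor rypn
Hunk 7: at line 1 remove [akmt,xhxnm,oeor] add [ybnzz,zxxfc,qdrz] -> 5 lines: sbqj ybnzz zxxfc qdrz rypn
Final line count: 5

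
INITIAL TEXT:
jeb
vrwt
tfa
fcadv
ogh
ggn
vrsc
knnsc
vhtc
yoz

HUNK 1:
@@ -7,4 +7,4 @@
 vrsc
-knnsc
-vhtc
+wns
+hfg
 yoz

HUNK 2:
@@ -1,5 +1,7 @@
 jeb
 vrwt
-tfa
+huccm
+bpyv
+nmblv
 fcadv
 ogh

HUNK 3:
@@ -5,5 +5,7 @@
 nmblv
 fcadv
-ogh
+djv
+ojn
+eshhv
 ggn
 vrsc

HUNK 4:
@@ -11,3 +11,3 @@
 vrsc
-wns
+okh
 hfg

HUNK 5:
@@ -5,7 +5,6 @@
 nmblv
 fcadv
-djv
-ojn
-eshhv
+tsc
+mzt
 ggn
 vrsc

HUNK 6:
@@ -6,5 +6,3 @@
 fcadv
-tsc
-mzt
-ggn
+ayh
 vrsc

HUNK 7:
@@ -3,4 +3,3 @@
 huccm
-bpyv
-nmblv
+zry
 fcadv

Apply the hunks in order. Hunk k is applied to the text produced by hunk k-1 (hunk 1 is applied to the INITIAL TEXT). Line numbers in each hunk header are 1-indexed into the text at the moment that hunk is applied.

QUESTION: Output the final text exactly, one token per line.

Answer: jeb
vrwt
huccm
zry
fcadv
ayh
vrsc
okh
hfg
yoz

Derivation:
Hunk 1: at line 7 remove [knnsc,vhtc] add [wns,hfg] -> 10 lines: jeb vrwt tfa fcadv ogh ggn vrsc wns hfg yoz
Hunk 2: at line 1 remove [tfa] add [huccm,bpyv,nmblv] -> 12 lines: jeb vrwt huccm bpyv nmblv fcadv ogh ggn vrsc wns hfg yoz
Hunk 3: at line 5 remove [ogh] add [djv,ojn,eshhv] -> 14 lines: jeb vrwt huccm bpyv nmblv fcadv djv ojn eshhv ggn vrsc wns hfg yoz
Hunk 4: at line 11 remove [wns] add [okh] -> 14 lines: jeb vrwt huccm bpyv nmblv fcadv djv ojn eshhv ggn vrsc okh hfg yoz
Hunk 5: at line 5 remove [djv,ojn,eshhv] add [tsc,mzt] -> 13 lines: jeb vrwt huccm bpyv nmblv fcadv tsc mzt ggn vrsc okh hfg yoz
Hunk 6: at line 6 remove [tsc,mzt,ggn] add [ayh] -> 11 lines: jeb vrwt huccm bpyv nmblv fcadv ayh vrsc okh hfg yoz
Hunk 7: at line 3 remove [bpyv,nmblv] add [zry] -> 10 lines: jeb vrwt huccm zry fcadv ayh vrsc okh hfg yoz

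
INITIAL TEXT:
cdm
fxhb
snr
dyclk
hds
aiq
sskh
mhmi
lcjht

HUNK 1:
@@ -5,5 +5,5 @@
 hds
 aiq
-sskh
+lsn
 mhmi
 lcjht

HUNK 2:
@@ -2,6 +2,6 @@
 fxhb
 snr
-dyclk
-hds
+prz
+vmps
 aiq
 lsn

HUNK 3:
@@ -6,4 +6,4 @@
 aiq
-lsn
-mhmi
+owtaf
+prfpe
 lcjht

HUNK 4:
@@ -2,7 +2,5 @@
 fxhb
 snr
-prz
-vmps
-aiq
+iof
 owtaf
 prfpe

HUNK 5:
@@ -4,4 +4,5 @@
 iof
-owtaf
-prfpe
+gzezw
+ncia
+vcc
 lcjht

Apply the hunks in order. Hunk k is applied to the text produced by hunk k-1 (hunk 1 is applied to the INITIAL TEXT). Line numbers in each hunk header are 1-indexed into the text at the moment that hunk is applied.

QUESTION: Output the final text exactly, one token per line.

Hunk 1: at line 5 remove [sskh] add [lsn] -> 9 lines: cdm fxhb snr dyclk hds aiq lsn mhmi lcjht
Hunk 2: at line 2 remove [dyclk,hds] add [prz,vmps] -> 9 lines: cdm fxhb snr prz vmps aiq lsn mhmi lcjht
Hunk 3: at line 6 remove [lsn,mhmi] add [owtaf,prfpe] -> 9 lines: cdm fxhb snr prz vmps aiq owtaf prfpe lcjht
Hunk 4: at line 2 remove [prz,vmps,aiq] add [iof] -> 7 lines: cdm fxhb snr iof owtaf prfpe lcjht
Hunk 5: at line 4 remove [owtaf,prfpe] add [gzezw,ncia,vcc] -> 8 lines: cdm fxhb snr iof gzezw ncia vcc lcjht

Answer: cdm
fxhb
snr
iof
gzezw
ncia
vcc
lcjht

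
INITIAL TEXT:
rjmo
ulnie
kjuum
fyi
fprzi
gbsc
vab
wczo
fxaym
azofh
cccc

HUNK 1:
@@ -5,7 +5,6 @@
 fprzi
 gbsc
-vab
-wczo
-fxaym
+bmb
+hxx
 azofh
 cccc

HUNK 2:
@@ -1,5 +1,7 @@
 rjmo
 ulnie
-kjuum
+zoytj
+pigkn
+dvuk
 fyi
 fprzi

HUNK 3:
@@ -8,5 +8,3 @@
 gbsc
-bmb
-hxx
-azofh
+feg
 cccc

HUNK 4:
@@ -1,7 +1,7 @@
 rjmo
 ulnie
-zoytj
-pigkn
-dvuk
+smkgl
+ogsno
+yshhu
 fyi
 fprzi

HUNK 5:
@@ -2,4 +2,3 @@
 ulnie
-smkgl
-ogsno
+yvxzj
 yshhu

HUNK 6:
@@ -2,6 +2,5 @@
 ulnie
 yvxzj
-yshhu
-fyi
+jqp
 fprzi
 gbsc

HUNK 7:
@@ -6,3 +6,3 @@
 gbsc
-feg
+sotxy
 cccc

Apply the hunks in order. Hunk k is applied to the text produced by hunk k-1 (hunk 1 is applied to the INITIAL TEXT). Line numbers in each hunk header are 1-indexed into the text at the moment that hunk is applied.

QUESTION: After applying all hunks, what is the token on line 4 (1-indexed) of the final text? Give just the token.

Answer: jqp

Derivation:
Hunk 1: at line 5 remove [vab,wczo,fxaym] add [bmb,hxx] -> 10 lines: rjmo ulnie kjuum fyi fprzi gbsc bmb hxx azofh cccc
Hunk 2: at line 1 remove [kjuum] add [zoytj,pigkn,dvuk] -> 12 lines: rjmo ulnie zoytj pigkn dvuk fyi fprzi gbsc bmb hxx azofh cccc
Hunk 3: at line 8 remove [bmb,hxx,azofh] add [feg] -> 10 lines: rjmo ulnie zoytj pigkn dvuk fyi fprzi gbsc feg cccc
Hunk 4: at line 1 remove [zoytj,pigkn,dvuk] add [smkgl,ogsno,yshhu] -> 10 lines: rjmo ulnie smkgl ogsno yshhu fyi fprzi gbsc feg cccc
Hunk 5: at line 2 remove [smkgl,ogsno] add [yvxzj] -> 9 lines: rjmo ulnie yvxzj yshhu fyi fprzi gbsc feg cccc
Hunk 6: at line 2 remove [yshhu,fyi] add [jqp] -> 8 lines: rjmo ulnie yvxzj jqp fprzi gbsc feg cccc
Hunk 7: at line 6 remove [feg] add [sotxy] -> 8 lines: rjmo ulnie yvxzj jqp fprzi gbsc sotxy cccc
Final line 4: jqp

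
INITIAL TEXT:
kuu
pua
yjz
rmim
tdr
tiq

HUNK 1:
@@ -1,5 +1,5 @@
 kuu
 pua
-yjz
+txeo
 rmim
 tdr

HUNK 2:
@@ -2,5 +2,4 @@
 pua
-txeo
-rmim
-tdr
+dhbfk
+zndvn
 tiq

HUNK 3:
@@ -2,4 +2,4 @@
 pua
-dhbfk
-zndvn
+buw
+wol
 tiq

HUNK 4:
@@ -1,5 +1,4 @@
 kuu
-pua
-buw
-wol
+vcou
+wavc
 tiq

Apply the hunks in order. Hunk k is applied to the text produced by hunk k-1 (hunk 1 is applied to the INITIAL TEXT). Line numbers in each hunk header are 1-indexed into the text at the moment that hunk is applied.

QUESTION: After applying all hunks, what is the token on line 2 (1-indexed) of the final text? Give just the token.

Answer: vcou

Derivation:
Hunk 1: at line 1 remove [yjz] add [txeo] -> 6 lines: kuu pua txeo rmim tdr tiq
Hunk 2: at line 2 remove [txeo,rmim,tdr] add [dhbfk,zndvn] -> 5 lines: kuu pua dhbfk zndvn tiq
Hunk 3: at line 2 remove [dhbfk,zndvn] add [buw,wol] -> 5 lines: kuu pua buw wol tiq
Hunk 4: at line 1 remove [pua,buw,wol] add [vcou,wavc] -> 4 lines: kuu vcou wavc tiq
Final line 2: vcou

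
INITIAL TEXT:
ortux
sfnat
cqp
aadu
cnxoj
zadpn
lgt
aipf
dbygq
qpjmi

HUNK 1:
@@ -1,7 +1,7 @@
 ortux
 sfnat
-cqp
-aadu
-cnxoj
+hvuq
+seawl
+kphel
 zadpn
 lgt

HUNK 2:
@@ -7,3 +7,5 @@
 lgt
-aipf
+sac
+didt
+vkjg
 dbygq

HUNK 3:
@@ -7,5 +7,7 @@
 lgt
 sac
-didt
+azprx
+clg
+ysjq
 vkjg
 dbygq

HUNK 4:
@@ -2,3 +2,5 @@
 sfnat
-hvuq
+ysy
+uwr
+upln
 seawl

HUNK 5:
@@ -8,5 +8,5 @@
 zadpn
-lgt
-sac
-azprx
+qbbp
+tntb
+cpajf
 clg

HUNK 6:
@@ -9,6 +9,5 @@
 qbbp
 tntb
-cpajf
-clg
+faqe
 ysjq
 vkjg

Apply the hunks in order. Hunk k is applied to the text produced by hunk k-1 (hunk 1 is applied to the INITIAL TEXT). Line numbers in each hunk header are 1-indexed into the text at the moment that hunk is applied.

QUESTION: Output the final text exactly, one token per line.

Hunk 1: at line 1 remove [cqp,aadu,cnxoj] add [hvuq,seawl,kphel] -> 10 lines: ortux sfnat hvuq seawl kphel zadpn lgt aipf dbygq qpjmi
Hunk 2: at line 7 remove [aipf] add [sac,didt,vkjg] -> 12 lines: ortux sfnat hvuq seawl kphel zadpn lgt sac didt vkjg dbygq qpjmi
Hunk 3: at line 7 remove [didt] add [azprx,clg,ysjq] -> 14 lines: ortux sfnat hvuq seawl kphel zadpn lgt sac azprx clg ysjq vkjg dbygq qpjmi
Hunk 4: at line 2 remove [hvuq] add [ysy,uwr,upln] -> 16 lines: ortux sfnat ysy uwr upln seawl kphel zadpn lgt sac azprx clg ysjq vkjg dbygq qpjmi
Hunk 5: at line 8 remove [lgt,sac,azprx] add [qbbp,tntb,cpajf] -> 16 lines: ortux sfnat ysy uwr upln seawl kphel zadpn qbbp tntb cpajf clg ysjq vkjg dbygq qpjmi
Hunk 6: at line 9 remove [cpajf,clg] add [faqe] -> 15 lines: ortux sfnat ysy uwr upln seawl kphel zadpn qbbp tntb faqe ysjq vkjg dbygq qpjmi

Answer: ortux
sfnat
ysy
uwr
upln
seawl
kphel
zadpn
qbbp
tntb
faqe
ysjq
vkjg
dbygq
qpjmi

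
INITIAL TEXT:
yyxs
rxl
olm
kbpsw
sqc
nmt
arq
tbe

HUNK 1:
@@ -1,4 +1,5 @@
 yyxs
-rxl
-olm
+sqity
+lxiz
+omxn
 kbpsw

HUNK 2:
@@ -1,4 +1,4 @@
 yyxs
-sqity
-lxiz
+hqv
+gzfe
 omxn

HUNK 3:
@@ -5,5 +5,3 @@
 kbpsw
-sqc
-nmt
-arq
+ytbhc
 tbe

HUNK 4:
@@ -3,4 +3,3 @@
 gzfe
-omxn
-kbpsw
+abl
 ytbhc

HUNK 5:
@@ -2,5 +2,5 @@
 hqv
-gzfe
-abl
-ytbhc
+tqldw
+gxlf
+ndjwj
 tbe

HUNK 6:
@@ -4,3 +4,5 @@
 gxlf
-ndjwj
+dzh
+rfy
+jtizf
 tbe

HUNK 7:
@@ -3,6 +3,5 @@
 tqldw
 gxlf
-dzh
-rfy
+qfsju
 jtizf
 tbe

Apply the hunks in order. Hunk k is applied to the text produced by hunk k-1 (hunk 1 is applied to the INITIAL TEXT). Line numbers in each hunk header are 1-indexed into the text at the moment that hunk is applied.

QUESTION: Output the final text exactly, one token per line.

Answer: yyxs
hqv
tqldw
gxlf
qfsju
jtizf
tbe

Derivation:
Hunk 1: at line 1 remove [rxl,olm] add [sqity,lxiz,omxn] -> 9 lines: yyxs sqity lxiz omxn kbpsw sqc nmt arq tbe
Hunk 2: at line 1 remove [sqity,lxiz] add [hqv,gzfe] -> 9 lines: yyxs hqv gzfe omxn kbpsw sqc nmt arq tbe
Hunk 3: at line 5 remove [sqc,nmt,arq] add [ytbhc] -> 7 lines: yyxs hqv gzfe omxn kbpsw ytbhc tbe
Hunk 4: at line 3 remove [omxn,kbpsw] add [abl] -> 6 lines: yyxs hqv gzfe abl ytbhc tbe
Hunk 5: at line 2 remove [gzfe,abl,ytbhc] add [tqldw,gxlf,ndjwj] -> 6 lines: yyxs hqv tqldw gxlf ndjwj tbe
Hunk 6: at line 4 remove [ndjwj] add [dzh,rfy,jtizf] -> 8 lines: yyxs hqv tqldw gxlf dzh rfy jtizf tbe
Hunk 7: at line 3 remove [dzh,rfy] add [qfsju] -> 7 lines: yyxs hqv tqldw gxlf qfsju jtizf tbe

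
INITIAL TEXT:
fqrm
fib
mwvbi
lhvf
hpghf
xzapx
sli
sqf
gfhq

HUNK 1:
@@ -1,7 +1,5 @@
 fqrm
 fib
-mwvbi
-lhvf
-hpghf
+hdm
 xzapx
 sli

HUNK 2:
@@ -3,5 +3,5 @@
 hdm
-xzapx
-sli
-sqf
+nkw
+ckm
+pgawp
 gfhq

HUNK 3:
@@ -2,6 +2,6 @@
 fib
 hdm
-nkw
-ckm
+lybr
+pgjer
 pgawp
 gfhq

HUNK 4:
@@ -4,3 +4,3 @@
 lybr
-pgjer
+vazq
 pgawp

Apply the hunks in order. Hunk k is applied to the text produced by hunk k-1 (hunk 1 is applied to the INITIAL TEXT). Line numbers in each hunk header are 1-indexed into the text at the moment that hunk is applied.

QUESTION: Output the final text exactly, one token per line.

Hunk 1: at line 1 remove [mwvbi,lhvf,hpghf] add [hdm] -> 7 lines: fqrm fib hdm xzapx sli sqf gfhq
Hunk 2: at line 3 remove [xzapx,sli,sqf] add [nkw,ckm,pgawp] -> 7 lines: fqrm fib hdm nkw ckm pgawp gfhq
Hunk 3: at line 2 remove [nkw,ckm] add [lybr,pgjer] -> 7 lines: fqrm fib hdm lybr pgjer pgawp gfhq
Hunk 4: at line 4 remove [pgjer] add [vazq] -> 7 lines: fqrm fib hdm lybr vazq pgawp gfhq

Answer: fqrm
fib
hdm
lybr
vazq
pgawp
gfhq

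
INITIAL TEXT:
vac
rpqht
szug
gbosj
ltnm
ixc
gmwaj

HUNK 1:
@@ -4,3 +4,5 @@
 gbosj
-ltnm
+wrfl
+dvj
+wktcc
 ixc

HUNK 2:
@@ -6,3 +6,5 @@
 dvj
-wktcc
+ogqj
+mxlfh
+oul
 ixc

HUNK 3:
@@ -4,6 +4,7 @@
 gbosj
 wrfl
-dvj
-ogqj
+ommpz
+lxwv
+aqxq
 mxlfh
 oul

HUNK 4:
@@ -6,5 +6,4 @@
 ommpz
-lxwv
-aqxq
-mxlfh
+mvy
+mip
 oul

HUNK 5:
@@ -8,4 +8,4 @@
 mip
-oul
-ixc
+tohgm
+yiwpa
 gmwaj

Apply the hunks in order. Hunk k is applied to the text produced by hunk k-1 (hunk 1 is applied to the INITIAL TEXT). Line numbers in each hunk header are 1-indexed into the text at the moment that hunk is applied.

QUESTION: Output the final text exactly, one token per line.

Hunk 1: at line 4 remove [ltnm] add [wrfl,dvj,wktcc] -> 9 lines: vac rpqht szug gbosj wrfl dvj wktcc ixc gmwaj
Hunk 2: at line 6 remove [wktcc] add [ogqj,mxlfh,oul] -> 11 lines: vac rpqht szug gbosj wrfl dvj ogqj mxlfh oul ixc gmwaj
Hunk 3: at line 4 remove [dvj,ogqj] add [ommpz,lxwv,aqxq] -> 12 lines: vac rpqht szug gbosj wrfl ommpz lxwv aqxq mxlfh oul ixc gmwaj
Hunk 4: at line 6 remove [lxwv,aqxq,mxlfh] add [mvy,mip] -> 11 lines: vac rpqht szug gbosj wrfl ommpz mvy mip oul ixc gmwaj
Hunk 5: at line 8 remove [oul,ixc] add [tohgm,yiwpa] -> 11 lines: vac rpqht szug gbosj wrfl ommpz mvy mip tohgm yiwpa gmwaj

Answer: vac
rpqht
szug
gbosj
wrfl
ommpz
mvy
mip
tohgm
yiwpa
gmwaj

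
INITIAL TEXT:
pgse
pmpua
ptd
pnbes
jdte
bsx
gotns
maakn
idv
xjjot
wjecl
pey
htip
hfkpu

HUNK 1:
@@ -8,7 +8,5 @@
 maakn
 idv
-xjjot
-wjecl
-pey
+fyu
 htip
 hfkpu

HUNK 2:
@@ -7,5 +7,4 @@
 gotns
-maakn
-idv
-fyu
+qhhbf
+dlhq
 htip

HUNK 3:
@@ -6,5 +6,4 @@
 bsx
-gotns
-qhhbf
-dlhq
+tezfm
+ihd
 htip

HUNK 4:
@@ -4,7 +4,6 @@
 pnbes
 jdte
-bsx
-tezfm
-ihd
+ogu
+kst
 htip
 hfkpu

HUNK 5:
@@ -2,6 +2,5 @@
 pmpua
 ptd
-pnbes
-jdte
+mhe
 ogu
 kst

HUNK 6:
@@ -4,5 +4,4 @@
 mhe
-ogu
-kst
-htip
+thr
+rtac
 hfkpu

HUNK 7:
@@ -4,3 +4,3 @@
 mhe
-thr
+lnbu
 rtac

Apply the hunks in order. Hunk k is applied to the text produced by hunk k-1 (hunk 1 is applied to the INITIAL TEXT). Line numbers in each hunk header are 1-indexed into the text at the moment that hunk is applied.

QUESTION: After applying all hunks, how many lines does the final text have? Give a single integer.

Hunk 1: at line 8 remove [xjjot,wjecl,pey] add [fyu] -> 12 lines: pgse pmpua ptd pnbes jdte bsx gotns maakn idv fyu htip hfkpu
Hunk 2: at line 7 remove [maakn,idv,fyu] add [qhhbf,dlhq] -> 11 lines: pgse pmpua ptd pnbes jdte bsx gotns qhhbf dlhq htip hfkpu
Hunk 3: at line 6 remove [gotns,qhhbf,dlhq] add [tezfm,ihd] -> 10 lines: pgse pmpua ptd pnbes jdte bsx tezfm ihd htip hfkpu
Hunk 4: at line 4 remove [bsx,tezfm,ihd] add [ogu,kst] -> 9 lines: pgse pmpua ptd pnbes jdte ogu kst htip hfkpu
Hunk 5: at line 2 remove [pnbes,jdte] add [mhe] -> 8 lines: pgse pmpua ptd mhe ogu kst htip hfkpu
Hunk 6: at line 4 remove [ogu,kst,htip] add [thr,rtac] -> 7 lines: pgse pmpua ptd mhe thr rtac hfkpu
Hunk 7: at line 4 remove [thr] add [lnbu] -> 7 lines: pgse pmpua ptd mhe lnbu rtac hfkpu
Final line count: 7

Answer: 7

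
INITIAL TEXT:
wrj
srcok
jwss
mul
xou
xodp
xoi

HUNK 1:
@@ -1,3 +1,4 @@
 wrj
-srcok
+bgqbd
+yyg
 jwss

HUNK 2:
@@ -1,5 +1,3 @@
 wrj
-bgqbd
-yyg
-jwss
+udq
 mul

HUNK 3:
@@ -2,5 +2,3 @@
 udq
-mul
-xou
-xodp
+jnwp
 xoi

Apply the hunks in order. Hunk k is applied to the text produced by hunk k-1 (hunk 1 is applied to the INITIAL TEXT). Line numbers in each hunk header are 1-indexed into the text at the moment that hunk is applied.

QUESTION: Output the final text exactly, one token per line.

Hunk 1: at line 1 remove [srcok] add [bgqbd,yyg] -> 8 lines: wrj bgqbd yyg jwss mul xou xodp xoi
Hunk 2: at line 1 remove [bgqbd,yyg,jwss] add [udq] -> 6 lines: wrj udq mul xou xodp xoi
Hunk 3: at line 2 remove [mul,xou,xodp] add [jnwp] -> 4 lines: wrj udq jnwp xoi

Answer: wrj
udq
jnwp
xoi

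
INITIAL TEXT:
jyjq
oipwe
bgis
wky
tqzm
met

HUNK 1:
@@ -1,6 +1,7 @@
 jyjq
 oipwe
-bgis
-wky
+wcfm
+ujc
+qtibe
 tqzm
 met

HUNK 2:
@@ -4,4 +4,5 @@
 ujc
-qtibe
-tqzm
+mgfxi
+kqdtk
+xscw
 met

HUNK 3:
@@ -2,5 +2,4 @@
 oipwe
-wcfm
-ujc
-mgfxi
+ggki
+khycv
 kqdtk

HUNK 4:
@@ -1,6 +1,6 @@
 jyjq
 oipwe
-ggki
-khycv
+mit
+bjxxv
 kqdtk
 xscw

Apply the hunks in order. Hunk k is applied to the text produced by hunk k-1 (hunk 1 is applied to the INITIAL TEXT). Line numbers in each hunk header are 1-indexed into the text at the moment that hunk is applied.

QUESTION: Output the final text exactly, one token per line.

Hunk 1: at line 1 remove [bgis,wky] add [wcfm,ujc,qtibe] -> 7 lines: jyjq oipwe wcfm ujc qtibe tqzm met
Hunk 2: at line 4 remove [qtibe,tqzm] add [mgfxi,kqdtk,xscw] -> 8 lines: jyjq oipwe wcfm ujc mgfxi kqdtk xscw met
Hunk 3: at line 2 remove [wcfm,ujc,mgfxi] add [ggki,khycv] -> 7 lines: jyjq oipwe ggki khycv kqdtk xscw met
Hunk 4: at line 1 remove [ggki,khycv] add [mit,bjxxv] -> 7 lines: jyjq oipwe mit bjxxv kqdtk xscw met

Answer: jyjq
oipwe
mit
bjxxv
kqdtk
xscw
met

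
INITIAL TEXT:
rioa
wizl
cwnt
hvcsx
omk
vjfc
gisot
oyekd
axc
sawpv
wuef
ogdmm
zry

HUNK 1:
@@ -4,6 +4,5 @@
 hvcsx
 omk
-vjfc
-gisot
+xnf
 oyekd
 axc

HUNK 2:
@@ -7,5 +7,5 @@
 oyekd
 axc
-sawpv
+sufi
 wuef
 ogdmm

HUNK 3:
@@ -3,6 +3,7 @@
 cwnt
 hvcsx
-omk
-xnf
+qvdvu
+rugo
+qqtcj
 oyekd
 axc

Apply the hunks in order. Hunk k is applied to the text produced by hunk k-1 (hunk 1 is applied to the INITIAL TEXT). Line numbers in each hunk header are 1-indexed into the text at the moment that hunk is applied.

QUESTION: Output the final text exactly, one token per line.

Hunk 1: at line 4 remove [vjfc,gisot] add [xnf] -> 12 lines: rioa wizl cwnt hvcsx omk xnf oyekd axc sawpv wuef ogdmm zry
Hunk 2: at line 7 remove [sawpv] add [sufi] -> 12 lines: rioa wizl cwnt hvcsx omk xnf oyekd axc sufi wuef ogdmm zry
Hunk 3: at line 3 remove [omk,xnf] add [qvdvu,rugo,qqtcj] -> 13 lines: rioa wizl cwnt hvcsx qvdvu rugo qqtcj oyekd axc sufi wuef ogdmm zry

Answer: rioa
wizl
cwnt
hvcsx
qvdvu
rugo
qqtcj
oyekd
axc
sufi
wuef
ogdmm
zry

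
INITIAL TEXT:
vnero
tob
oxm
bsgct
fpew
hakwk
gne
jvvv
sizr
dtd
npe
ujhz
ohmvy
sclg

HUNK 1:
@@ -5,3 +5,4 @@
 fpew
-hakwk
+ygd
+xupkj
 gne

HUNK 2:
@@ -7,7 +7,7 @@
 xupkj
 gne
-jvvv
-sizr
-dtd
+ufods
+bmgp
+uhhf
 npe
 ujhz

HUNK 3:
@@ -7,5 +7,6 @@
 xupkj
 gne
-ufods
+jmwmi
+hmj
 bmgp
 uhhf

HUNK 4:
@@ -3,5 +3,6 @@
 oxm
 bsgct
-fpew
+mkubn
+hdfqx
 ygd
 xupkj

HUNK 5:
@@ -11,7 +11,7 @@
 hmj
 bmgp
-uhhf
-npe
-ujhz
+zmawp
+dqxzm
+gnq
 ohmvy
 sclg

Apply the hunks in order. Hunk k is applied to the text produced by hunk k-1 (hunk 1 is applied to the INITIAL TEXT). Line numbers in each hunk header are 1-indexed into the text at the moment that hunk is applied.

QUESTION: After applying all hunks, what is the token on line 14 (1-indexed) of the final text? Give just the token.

Answer: dqxzm

Derivation:
Hunk 1: at line 5 remove [hakwk] add [ygd,xupkj] -> 15 lines: vnero tob oxm bsgct fpew ygd xupkj gne jvvv sizr dtd npe ujhz ohmvy sclg
Hunk 2: at line 7 remove [jvvv,sizr,dtd] add [ufods,bmgp,uhhf] -> 15 lines: vnero tob oxm bsgct fpew ygd xupkj gne ufods bmgp uhhf npe ujhz ohmvy sclg
Hunk 3: at line 7 remove [ufods] add [jmwmi,hmj] -> 16 lines: vnero tob oxm bsgct fpew ygd xupkj gne jmwmi hmj bmgp uhhf npe ujhz ohmvy sclg
Hunk 4: at line 3 remove [fpew] add [mkubn,hdfqx] -> 17 lines: vnero tob oxm bsgct mkubn hdfqx ygd xupkj gne jmwmi hmj bmgp uhhf npe ujhz ohmvy sclg
Hunk 5: at line 11 remove [uhhf,npe,ujhz] add [zmawp,dqxzm,gnq] -> 17 lines: vnero tob oxm bsgct mkubn hdfqx ygd xupkj gne jmwmi hmj bmgp zmawp dqxzm gnq ohmvy sclg
Final line 14: dqxzm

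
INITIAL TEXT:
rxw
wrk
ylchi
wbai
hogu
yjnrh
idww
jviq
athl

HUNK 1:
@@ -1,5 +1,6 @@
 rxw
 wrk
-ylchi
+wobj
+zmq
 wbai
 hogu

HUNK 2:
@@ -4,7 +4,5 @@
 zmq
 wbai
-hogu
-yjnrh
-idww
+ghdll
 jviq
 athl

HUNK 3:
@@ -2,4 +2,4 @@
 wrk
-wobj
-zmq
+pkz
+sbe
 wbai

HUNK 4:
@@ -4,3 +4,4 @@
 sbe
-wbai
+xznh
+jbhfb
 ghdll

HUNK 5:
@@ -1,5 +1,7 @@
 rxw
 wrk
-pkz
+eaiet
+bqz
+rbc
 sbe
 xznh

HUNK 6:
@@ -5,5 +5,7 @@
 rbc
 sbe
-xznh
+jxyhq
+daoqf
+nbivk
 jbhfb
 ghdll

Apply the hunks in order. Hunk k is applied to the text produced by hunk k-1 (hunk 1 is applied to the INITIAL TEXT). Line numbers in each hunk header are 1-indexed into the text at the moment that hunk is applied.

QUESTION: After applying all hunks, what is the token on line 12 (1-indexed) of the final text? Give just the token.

Hunk 1: at line 1 remove [ylchi] add [wobj,zmq] -> 10 lines: rxw wrk wobj zmq wbai hogu yjnrh idww jviq athl
Hunk 2: at line 4 remove [hogu,yjnrh,idww] add [ghdll] -> 8 lines: rxw wrk wobj zmq wbai ghdll jviq athl
Hunk 3: at line 2 remove [wobj,zmq] add [pkz,sbe] -> 8 lines: rxw wrk pkz sbe wbai ghdll jviq athl
Hunk 4: at line 4 remove [wbai] add [xznh,jbhfb] -> 9 lines: rxw wrk pkz sbe xznh jbhfb ghdll jviq athl
Hunk 5: at line 1 remove [pkz] add [eaiet,bqz,rbc] -> 11 lines: rxw wrk eaiet bqz rbc sbe xznh jbhfb ghdll jviq athl
Hunk 6: at line 5 remove [xznh] add [jxyhq,daoqf,nbivk] -> 13 lines: rxw wrk eaiet bqz rbc sbe jxyhq daoqf nbivk jbhfb ghdll jviq athl
Final line 12: jviq

Answer: jviq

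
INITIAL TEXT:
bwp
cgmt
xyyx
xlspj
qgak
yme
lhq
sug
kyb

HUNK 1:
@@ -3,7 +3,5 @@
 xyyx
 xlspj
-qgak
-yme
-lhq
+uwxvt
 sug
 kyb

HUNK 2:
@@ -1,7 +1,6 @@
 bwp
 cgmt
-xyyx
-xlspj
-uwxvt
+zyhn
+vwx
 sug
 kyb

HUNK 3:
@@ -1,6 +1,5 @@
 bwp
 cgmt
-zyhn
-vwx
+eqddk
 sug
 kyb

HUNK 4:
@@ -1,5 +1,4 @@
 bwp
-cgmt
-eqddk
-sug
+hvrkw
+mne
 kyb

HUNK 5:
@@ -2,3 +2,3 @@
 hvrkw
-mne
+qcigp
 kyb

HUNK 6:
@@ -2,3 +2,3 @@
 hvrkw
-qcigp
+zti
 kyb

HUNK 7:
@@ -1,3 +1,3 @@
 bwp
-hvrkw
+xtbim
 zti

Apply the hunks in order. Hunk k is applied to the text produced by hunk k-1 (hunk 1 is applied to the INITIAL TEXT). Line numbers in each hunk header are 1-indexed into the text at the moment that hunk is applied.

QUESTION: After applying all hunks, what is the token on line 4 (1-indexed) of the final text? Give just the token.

Hunk 1: at line 3 remove [qgak,yme,lhq] add [uwxvt] -> 7 lines: bwp cgmt xyyx xlspj uwxvt sug kyb
Hunk 2: at line 1 remove [xyyx,xlspj,uwxvt] add [zyhn,vwx] -> 6 lines: bwp cgmt zyhn vwx sug kyb
Hunk 3: at line 1 remove [zyhn,vwx] add [eqddk] -> 5 lines: bwp cgmt eqddk sug kyb
Hunk 4: at line 1 remove [cgmt,eqddk,sug] add [hvrkw,mne] -> 4 lines: bwp hvrkw mne kyb
Hunk 5: at line 2 remove [mne] add [qcigp] -> 4 lines: bwp hvrkw qcigp kyb
Hunk 6: at line 2 remove [qcigp] add [zti] -> 4 lines: bwp hvrkw zti kyb
Hunk 7: at line 1 remove [hvrkw] add [xtbim] -> 4 lines: bwp xtbim zti kyb
Final line 4: kyb

Answer: kyb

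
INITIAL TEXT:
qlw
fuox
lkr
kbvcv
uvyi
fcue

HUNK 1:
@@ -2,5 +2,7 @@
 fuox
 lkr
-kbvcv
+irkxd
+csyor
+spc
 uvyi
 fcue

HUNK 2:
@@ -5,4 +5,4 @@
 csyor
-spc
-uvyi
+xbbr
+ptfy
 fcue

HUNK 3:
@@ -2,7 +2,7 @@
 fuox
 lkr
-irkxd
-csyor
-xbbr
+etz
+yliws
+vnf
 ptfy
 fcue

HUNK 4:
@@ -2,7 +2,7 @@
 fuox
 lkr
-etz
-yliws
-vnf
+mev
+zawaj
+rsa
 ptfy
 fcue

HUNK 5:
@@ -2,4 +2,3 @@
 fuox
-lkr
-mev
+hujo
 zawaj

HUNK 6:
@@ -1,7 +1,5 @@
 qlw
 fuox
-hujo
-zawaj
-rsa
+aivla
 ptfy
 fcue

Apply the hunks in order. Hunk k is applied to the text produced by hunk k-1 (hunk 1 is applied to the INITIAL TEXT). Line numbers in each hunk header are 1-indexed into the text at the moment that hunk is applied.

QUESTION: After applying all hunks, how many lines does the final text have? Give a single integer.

Hunk 1: at line 2 remove [kbvcv] add [irkxd,csyor,spc] -> 8 lines: qlw fuox lkr irkxd csyor spc uvyi fcue
Hunk 2: at line 5 remove [spc,uvyi] add [xbbr,ptfy] -> 8 lines: qlw fuox lkr irkxd csyor xbbr ptfy fcue
Hunk 3: at line 2 remove [irkxd,csyor,xbbr] add [etz,yliws,vnf] -> 8 lines: qlw fuox lkr etz yliws vnf ptfy fcue
Hunk 4: at line 2 remove [etz,yliws,vnf] add [mev,zawaj,rsa] -> 8 lines: qlw fuox lkr mev zawaj rsa ptfy fcue
Hunk 5: at line 2 remove [lkr,mev] add [hujo] -> 7 lines: qlw fuox hujo zawaj rsa ptfy fcue
Hunk 6: at line 1 remove [hujo,zawaj,rsa] add [aivla] -> 5 lines: qlw fuox aivla ptfy fcue
Final line count: 5

Answer: 5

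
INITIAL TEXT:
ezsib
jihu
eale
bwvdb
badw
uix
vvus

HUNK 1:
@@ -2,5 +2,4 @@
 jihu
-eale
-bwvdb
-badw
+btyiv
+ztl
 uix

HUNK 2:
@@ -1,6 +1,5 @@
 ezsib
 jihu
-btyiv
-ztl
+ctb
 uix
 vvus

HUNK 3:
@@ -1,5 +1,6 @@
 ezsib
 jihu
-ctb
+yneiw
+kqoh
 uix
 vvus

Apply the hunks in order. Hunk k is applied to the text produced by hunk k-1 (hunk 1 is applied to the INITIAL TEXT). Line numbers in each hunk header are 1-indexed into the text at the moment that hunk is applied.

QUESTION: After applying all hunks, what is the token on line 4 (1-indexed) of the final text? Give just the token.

Answer: kqoh

Derivation:
Hunk 1: at line 2 remove [eale,bwvdb,badw] add [btyiv,ztl] -> 6 lines: ezsib jihu btyiv ztl uix vvus
Hunk 2: at line 1 remove [btyiv,ztl] add [ctb] -> 5 lines: ezsib jihu ctb uix vvus
Hunk 3: at line 1 remove [ctb] add [yneiw,kqoh] -> 6 lines: ezsib jihu yneiw kqoh uix vvus
Final line 4: kqoh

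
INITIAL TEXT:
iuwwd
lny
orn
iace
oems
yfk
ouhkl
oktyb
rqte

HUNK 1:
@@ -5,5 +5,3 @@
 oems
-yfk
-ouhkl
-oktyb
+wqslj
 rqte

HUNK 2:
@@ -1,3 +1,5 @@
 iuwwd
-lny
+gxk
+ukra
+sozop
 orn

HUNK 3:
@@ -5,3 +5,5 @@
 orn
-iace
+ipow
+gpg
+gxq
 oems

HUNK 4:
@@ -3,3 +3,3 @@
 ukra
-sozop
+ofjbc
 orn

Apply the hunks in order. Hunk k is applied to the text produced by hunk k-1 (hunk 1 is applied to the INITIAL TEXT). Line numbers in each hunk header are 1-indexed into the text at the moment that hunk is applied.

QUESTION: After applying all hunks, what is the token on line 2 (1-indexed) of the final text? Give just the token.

Hunk 1: at line 5 remove [yfk,ouhkl,oktyb] add [wqslj] -> 7 lines: iuwwd lny orn iace oems wqslj rqte
Hunk 2: at line 1 remove [lny] add [gxk,ukra,sozop] -> 9 lines: iuwwd gxk ukra sozop orn iace oems wqslj rqte
Hunk 3: at line 5 remove [iace] add [ipow,gpg,gxq] -> 11 lines: iuwwd gxk ukra sozop orn ipow gpg gxq oems wqslj rqte
Hunk 4: at line 3 remove [sozop] add [ofjbc] -> 11 lines: iuwwd gxk ukra ofjbc orn ipow gpg gxq oems wqslj rqte
Final line 2: gxk

Answer: gxk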